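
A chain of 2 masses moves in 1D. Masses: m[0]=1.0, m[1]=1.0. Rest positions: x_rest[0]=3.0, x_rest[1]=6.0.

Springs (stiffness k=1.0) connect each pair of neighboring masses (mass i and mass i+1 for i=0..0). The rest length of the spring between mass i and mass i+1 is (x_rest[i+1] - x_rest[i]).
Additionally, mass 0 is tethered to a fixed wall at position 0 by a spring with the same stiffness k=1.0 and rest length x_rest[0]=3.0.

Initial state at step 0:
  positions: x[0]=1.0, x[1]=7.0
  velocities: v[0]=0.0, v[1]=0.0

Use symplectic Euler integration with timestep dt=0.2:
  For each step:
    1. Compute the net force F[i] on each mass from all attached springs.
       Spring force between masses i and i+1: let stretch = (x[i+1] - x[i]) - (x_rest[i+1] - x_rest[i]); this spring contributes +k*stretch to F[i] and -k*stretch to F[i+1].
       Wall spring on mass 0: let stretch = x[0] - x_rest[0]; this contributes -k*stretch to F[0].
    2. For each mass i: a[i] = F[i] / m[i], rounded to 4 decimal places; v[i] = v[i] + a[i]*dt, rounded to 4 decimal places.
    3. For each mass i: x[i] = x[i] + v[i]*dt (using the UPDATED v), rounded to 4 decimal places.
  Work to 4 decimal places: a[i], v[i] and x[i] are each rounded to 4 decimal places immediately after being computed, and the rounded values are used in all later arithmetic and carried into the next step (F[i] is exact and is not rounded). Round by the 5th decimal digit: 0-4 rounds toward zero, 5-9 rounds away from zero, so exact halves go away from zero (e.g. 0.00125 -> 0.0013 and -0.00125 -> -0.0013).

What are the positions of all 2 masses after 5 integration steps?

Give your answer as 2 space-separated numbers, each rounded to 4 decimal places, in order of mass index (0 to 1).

Step 0: x=[1.0000 7.0000] v=[0.0000 0.0000]
Step 1: x=[1.2000 6.8800] v=[1.0000 -0.6000]
Step 2: x=[1.5792 6.6528] v=[1.8960 -1.1360]
Step 3: x=[2.0982 6.3427] v=[2.5949 -1.5507]
Step 4: x=[2.7030 5.9828] v=[3.0242 -1.7996]
Step 5: x=[3.3309 5.6117] v=[3.1396 -1.8556]

Answer: 3.3309 5.6117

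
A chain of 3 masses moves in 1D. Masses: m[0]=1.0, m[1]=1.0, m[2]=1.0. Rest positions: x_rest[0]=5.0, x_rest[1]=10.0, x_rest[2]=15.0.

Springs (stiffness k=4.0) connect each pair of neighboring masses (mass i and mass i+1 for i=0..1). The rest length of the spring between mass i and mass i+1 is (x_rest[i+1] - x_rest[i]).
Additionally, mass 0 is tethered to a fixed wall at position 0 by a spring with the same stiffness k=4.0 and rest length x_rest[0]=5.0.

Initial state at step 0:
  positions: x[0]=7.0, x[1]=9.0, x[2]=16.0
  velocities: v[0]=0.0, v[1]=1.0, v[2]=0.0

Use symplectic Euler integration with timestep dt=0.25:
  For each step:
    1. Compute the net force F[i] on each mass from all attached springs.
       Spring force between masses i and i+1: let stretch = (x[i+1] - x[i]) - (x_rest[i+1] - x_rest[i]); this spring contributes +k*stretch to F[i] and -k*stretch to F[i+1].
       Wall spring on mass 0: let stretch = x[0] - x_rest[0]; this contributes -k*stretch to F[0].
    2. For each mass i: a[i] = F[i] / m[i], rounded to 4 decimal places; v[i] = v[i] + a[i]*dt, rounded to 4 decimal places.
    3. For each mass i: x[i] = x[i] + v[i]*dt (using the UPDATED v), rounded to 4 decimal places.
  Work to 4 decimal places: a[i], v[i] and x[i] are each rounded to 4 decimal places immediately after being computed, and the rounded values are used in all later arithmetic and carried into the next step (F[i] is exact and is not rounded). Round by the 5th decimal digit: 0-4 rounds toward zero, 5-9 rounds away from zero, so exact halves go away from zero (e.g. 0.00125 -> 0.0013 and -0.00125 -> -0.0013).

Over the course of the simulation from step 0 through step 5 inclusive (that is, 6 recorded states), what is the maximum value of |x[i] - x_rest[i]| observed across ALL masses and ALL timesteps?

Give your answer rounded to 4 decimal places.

Step 0: x=[7.0000 9.0000 16.0000] v=[0.0000 1.0000 0.0000]
Step 1: x=[5.7500 10.5000 15.5000] v=[-5.0000 6.0000 -2.0000]
Step 2: x=[4.2500 12.0625 15.0000] v=[-6.0000 6.2500 -2.0000]
Step 3: x=[3.6406 12.4063 15.0156] v=[-2.4375 1.3750 0.0625]
Step 4: x=[4.3125 11.2110 15.6289] v=[2.6876 -4.7814 2.4532]
Step 5: x=[5.6309 9.3955 16.3877] v=[5.2736 -7.2620 3.0353]
Max displacement = 2.4063

Answer: 2.4063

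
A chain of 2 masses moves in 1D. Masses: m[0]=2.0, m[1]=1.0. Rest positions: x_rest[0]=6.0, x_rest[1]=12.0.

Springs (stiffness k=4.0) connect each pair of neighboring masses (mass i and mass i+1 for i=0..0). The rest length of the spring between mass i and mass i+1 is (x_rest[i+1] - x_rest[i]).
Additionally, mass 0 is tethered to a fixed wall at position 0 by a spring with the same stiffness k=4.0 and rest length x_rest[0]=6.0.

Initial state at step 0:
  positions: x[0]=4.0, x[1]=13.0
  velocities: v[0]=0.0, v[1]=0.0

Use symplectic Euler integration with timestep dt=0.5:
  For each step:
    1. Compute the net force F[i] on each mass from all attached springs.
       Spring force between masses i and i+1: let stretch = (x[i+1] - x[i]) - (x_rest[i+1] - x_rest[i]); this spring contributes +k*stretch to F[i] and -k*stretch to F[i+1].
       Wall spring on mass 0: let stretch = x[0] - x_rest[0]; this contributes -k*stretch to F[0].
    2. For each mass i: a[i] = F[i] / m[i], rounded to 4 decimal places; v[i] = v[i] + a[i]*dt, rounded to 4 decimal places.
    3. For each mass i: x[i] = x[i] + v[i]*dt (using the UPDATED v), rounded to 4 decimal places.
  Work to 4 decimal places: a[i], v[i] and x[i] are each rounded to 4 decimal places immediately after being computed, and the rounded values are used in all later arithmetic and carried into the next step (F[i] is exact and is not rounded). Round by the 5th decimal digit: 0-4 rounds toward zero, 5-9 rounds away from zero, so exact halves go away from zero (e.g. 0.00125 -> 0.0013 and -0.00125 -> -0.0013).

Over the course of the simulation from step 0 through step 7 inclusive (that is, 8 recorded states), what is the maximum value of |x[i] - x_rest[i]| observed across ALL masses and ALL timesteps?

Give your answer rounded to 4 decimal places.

Answer: 3.2500

Derivation:
Step 0: x=[4.0000 13.0000] v=[0.0000 0.0000]
Step 1: x=[6.5000 10.0000] v=[5.0000 -6.0000]
Step 2: x=[7.5000 9.5000] v=[2.0000 -1.0000]
Step 3: x=[5.7500 13.0000] v=[-3.5000 7.0000]
Step 4: x=[4.7500 15.2500] v=[-2.0000 4.5000]
Step 5: x=[6.6250 13.0000] v=[3.7500 -4.5000]
Step 6: x=[8.3750 10.3750] v=[3.5000 -5.2500]
Step 7: x=[6.9375 11.7500] v=[-2.8750 2.7500]
Max displacement = 3.2500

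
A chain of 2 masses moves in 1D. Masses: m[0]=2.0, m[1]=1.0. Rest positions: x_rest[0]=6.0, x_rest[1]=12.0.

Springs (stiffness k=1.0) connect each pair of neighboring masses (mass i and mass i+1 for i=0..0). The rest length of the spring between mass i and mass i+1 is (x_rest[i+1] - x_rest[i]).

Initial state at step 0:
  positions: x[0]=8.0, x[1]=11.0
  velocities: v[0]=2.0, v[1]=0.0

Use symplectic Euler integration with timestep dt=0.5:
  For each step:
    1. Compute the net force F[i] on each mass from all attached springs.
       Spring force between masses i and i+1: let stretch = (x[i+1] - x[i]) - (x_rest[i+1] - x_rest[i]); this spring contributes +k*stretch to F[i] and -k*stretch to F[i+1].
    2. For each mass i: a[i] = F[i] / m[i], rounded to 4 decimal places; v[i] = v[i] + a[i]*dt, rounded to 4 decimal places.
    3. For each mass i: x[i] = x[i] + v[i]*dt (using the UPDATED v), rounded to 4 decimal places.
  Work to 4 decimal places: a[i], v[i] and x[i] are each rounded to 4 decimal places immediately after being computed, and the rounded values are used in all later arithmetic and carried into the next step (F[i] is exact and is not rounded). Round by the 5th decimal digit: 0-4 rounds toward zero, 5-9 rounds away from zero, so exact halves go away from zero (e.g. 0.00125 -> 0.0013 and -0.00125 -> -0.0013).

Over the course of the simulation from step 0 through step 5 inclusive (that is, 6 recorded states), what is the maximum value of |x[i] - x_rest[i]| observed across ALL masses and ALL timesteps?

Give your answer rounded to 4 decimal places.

Answer: 6.3178

Derivation:
Step 0: x=[8.0000 11.0000] v=[2.0000 0.0000]
Step 1: x=[8.6250 11.7500] v=[1.2500 1.5000]
Step 2: x=[8.8907 13.2188] v=[0.5313 2.9375]
Step 3: x=[8.9474 15.1056] v=[0.1133 3.7735]
Step 4: x=[9.0239 16.9528] v=[0.1529 3.6944]
Step 5: x=[9.3415 18.3178] v=[0.6352 2.7300]
Max displacement = 6.3178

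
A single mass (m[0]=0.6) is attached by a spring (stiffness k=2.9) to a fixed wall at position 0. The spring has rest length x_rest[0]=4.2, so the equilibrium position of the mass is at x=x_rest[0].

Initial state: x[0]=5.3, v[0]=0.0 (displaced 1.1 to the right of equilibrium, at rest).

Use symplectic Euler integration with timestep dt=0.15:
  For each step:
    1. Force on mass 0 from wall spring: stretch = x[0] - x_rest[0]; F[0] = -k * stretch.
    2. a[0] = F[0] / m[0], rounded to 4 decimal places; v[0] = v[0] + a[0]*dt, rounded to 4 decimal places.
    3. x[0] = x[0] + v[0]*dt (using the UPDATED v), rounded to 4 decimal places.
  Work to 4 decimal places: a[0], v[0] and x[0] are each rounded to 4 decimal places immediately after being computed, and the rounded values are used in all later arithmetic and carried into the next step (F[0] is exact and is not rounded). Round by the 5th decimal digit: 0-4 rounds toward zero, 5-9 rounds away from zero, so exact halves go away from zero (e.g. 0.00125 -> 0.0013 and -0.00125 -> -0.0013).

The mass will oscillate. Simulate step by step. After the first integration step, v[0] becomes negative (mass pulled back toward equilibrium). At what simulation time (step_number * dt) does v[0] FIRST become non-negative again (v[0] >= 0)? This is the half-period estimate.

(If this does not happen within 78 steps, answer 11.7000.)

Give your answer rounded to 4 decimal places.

Answer: 1.5000

Derivation:
Step 0: x=[5.3000] v=[0.0000]
Step 1: x=[5.1804] v=[-0.7975]
Step 2: x=[4.9542] v=[-1.5083]
Step 3: x=[4.6459] v=[-2.0551]
Step 4: x=[4.2891] v=[-2.3784]
Step 5: x=[3.9227] v=[-2.4430]
Step 6: x=[3.5864] v=[-2.2420]
Step 7: x=[3.3168] v=[-1.7971]
Step 8: x=[3.1433] v=[-1.1568]
Step 9: x=[3.0847] v=[-0.3907]
Step 10: x=[3.1474] v=[0.4179]
First v>=0 after going negative at step 10, time=1.5000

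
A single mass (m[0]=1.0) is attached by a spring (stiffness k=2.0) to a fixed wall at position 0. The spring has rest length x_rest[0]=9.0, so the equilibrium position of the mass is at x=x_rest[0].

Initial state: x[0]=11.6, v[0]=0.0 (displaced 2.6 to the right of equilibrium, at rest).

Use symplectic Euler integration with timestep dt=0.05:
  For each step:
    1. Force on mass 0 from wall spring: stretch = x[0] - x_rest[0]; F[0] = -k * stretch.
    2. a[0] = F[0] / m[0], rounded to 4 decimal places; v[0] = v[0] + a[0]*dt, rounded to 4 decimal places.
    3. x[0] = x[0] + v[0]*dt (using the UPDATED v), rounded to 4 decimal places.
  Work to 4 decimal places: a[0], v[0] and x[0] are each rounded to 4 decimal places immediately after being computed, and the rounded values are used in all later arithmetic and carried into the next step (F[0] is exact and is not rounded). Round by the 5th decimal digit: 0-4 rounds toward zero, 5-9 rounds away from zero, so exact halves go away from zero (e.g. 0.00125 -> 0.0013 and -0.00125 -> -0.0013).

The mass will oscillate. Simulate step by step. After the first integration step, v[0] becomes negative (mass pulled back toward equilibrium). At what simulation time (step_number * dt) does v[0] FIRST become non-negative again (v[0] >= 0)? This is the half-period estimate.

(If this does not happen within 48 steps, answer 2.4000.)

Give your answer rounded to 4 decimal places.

Step 0: x=[11.6000] v=[0.0000]
Step 1: x=[11.5870] v=[-0.2600]
Step 2: x=[11.5611] v=[-0.5187]
Step 3: x=[11.5224] v=[-0.7748]
Step 4: x=[11.4711] v=[-1.0270]
Step 5: x=[11.4074] v=[-1.2741]
Step 6: x=[11.3317] v=[-1.5148]
Step 7: x=[11.2443] v=[-1.7480]
Step 8: x=[11.1457] v=[-1.9724]
Step 9: x=[11.0364] v=[-2.1870]
Step 10: x=[10.9169] v=[-2.3906]
Step 11: x=[10.7878] v=[-2.5823]
Step 12: x=[10.6497] v=[-2.7611]
Step 13: x=[10.5034] v=[-2.9261]
Step 14: x=[10.3496] v=[-3.0764]
Step 15: x=[10.1890] v=[-3.2114]
Step 16: x=[10.0225] v=[-3.3303]
Step 17: x=[9.8509] v=[-3.4326]
Step 18: x=[9.6750] v=[-3.5177]
Step 19: x=[9.4957] v=[-3.5852]
Step 20: x=[9.3140] v=[-3.6348]
Step 21: x=[9.1307] v=[-3.6662]
Step 22: x=[8.9467] v=[-3.6793]
Step 23: x=[8.7630] v=[-3.6740]
Step 24: x=[8.5805] v=[-3.6503]
Step 25: x=[8.4001] v=[-3.6084]
Step 26: x=[8.2227] v=[-3.5484]
Step 27: x=[8.0492] v=[-3.4707]
Step 28: x=[7.8804] v=[-3.3756]
Step 29: x=[7.7172] v=[-3.2636]
Step 30: x=[7.5604] v=[-3.1353]
Step 31: x=[7.4108] v=[-2.9913]
Step 32: x=[7.2692] v=[-2.8324]
Step 33: x=[7.1362] v=[-2.6593]
Step 34: x=[7.0126] v=[-2.4729]
Step 35: x=[6.8989] v=[-2.2742]
Step 36: x=[6.7957] v=[-2.0641]
Step 37: x=[6.7035] v=[-1.8437]
Step 38: x=[6.6228] v=[-1.6141]
Step 39: x=[6.5540] v=[-1.3764]
Step 40: x=[6.4974] v=[-1.1318]
Step 41: x=[6.4533] v=[-0.8815]
Step 42: x=[6.4220] v=[-0.6268]
Step 43: x=[6.4036] v=[-0.3690]
Step 44: x=[6.3981] v=[-0.1094]
Step 45: x=[6.4056] v=[0.1508]
First v>=0 after going negative at step 45, time=2.2500

Answer: 2.2500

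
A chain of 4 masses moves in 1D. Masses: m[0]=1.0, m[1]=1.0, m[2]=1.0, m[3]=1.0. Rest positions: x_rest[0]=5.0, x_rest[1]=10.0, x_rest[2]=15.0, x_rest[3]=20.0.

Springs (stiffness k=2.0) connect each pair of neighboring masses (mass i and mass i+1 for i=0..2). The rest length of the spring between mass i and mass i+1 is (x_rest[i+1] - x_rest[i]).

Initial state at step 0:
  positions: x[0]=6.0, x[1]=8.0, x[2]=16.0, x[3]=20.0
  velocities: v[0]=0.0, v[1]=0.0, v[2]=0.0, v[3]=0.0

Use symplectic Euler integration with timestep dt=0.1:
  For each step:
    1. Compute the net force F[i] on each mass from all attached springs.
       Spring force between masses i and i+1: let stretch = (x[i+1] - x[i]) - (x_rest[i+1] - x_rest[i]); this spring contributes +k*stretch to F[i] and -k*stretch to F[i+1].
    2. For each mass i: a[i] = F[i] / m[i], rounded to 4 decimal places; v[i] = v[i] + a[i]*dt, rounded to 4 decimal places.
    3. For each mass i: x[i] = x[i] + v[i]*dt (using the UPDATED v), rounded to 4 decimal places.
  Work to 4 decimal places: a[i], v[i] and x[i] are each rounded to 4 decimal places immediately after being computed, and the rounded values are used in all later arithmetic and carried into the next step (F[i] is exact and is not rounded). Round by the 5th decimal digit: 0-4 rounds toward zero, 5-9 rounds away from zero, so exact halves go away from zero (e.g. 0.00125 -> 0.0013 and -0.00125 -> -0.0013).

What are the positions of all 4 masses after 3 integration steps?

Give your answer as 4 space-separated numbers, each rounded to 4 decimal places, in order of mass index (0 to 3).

Answer: 5.6578 8.6825 15.5496 20.1102

Derivation:
Step 0: x=[6.0000 8.0000 16.0000 20.0000] v=[0.0000 0.0000 0.0000 0.0000]
Step 1: x=[5.9400 8.1200 15.9200 20.0200] v=[-0.6000 1.2000 -0.8000 0.2000]
Step 2: x=[5.8236 8.3524 15.7660 20.0580] v=[-1.1640 2.3240 -1.5400 0.3800]
Step 3: x=[5.6578 8.6825 15.5496 20.1102] v=[-1.6582 3.3010 -2.1643 0.5216]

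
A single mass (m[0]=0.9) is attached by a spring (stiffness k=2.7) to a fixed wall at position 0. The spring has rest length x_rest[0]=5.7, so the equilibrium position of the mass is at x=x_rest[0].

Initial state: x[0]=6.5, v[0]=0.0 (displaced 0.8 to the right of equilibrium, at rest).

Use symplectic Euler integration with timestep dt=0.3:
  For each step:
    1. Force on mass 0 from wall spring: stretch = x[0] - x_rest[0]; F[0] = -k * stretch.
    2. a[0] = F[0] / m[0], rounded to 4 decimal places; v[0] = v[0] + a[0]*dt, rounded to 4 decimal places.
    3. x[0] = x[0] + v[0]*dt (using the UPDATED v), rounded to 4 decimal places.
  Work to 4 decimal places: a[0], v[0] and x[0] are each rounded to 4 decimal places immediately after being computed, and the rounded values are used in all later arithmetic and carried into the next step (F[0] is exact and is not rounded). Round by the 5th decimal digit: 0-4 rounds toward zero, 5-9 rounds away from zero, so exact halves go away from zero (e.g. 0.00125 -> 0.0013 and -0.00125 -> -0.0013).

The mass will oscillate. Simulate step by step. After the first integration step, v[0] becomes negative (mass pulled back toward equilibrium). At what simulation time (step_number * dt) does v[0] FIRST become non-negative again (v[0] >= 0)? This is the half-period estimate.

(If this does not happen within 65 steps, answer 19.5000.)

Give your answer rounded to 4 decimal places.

Step 0: x=[6.5000] v=[0.0000]
Step 1: x=[6.2840] v=[-0.7200]
Step 2: x=[5.9103] v=[-1.2456]
Step 3: x=[5.4798] v=[-1.4349]
Step 4: x=[5.1088] v=[-1.2367]
Step 5: x=[4.8974] v=[-0.7046]
Step 6: x=[4.9027] v=[0.0177]
First v>=0 after going negative at step 6, time=1.8000

Answer: 1.8000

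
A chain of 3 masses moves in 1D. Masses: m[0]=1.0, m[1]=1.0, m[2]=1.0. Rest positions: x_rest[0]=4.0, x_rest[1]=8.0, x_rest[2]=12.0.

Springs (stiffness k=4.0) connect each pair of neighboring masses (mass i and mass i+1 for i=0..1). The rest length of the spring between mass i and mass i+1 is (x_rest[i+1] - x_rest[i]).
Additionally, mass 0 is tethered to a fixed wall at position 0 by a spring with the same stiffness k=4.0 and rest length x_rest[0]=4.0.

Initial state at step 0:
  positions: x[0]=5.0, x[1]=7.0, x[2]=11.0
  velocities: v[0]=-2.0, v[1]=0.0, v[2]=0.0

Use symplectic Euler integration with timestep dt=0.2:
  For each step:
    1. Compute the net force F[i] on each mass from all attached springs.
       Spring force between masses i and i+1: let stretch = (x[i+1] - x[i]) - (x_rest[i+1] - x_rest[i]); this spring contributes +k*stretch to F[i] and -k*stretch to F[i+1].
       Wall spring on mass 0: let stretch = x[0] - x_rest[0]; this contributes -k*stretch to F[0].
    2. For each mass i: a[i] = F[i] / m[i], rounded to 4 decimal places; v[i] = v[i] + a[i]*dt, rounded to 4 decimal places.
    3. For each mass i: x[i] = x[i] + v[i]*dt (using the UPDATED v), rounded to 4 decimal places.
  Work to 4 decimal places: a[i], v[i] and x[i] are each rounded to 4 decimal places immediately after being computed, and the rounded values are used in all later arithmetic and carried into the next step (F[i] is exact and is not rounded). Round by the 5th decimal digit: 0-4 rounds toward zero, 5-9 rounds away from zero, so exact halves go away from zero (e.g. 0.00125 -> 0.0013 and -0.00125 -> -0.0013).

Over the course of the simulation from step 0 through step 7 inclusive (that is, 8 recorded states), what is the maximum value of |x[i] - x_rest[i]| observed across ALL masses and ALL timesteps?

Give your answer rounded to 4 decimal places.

Answer: 1.9458

Derivation:
Step 0: x=[5.0000 7.0000 11.0000] v=[-2.0000 0.0000 0.0000]
Step 1: x=[4.1200 7.3200 11.0000] v=[-4.4000 1.6000 0.0000]
Step 2: x=[3.0928 7.7168 11.0512] v=[-5.1360 1.9840 0.2560]
Step 3: x=[2.3106 7.9073 11.2089] v=[-3.9110 0.9523 0.7885]
Step 4: x=[2.0542 7.7305 11.4783] v=[-1.2821 -0.8838 1.3472]
Step 5: x=[2.3773 7.2452 11.7881] v=[1.6156 -2.4266 1.5490]
Step 6: x=[3.0989 6.7079 12.0110] v=[3.6081 -2.6866 1.1147]
Step 7: x=[3.9021 6.4416 12.0254] v=[4.0162 -1.3313 0.0722]
Max displacement = 1.9458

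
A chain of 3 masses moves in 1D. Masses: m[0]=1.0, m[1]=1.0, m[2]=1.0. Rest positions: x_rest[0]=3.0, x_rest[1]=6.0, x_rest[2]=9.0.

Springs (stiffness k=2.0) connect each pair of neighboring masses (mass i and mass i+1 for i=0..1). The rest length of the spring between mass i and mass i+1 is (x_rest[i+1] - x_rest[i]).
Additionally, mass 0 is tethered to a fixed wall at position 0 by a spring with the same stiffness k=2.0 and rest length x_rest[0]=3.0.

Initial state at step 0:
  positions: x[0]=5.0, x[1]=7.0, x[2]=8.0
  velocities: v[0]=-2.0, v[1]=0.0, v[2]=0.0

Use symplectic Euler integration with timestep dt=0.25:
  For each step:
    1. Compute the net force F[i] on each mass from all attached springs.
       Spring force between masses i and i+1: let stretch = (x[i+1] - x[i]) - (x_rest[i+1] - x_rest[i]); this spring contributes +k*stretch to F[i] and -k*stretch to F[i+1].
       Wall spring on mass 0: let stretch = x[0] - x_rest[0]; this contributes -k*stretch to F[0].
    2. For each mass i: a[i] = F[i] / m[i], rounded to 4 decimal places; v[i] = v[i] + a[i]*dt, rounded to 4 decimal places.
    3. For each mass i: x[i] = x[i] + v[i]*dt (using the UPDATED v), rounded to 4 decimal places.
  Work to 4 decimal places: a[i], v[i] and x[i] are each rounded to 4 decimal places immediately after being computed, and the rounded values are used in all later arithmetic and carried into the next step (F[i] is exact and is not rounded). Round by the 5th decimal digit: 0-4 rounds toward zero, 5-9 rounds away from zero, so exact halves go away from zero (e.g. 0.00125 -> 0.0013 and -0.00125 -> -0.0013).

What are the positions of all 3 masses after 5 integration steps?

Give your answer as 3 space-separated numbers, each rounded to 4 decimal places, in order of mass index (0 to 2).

Step 0: x=[5.0000 7.0000 8.0000] v=[-2.0000 0.0000 0.0000]
Step 1: x=[4.1250 6.8750 8.2500] v=[-3.5000 -0.5000 1.0000]
Step 2: x=[3.0781 6.5781 8.7031] v=[-4.1875 -1.1875 1.8125]
Step 3: x=[2.0840 6.1094 9.2656] v=[-3.9766 -1.8750 2.2500]
Step 4: x=[1.3325 5.5320 9.8086] v=[-3.0059 -2.3096 2.1719]
Step 5: x=[0.9394 4.9642 10.1920] v=[-1.5724 -2.2711 1.5336]

Answer: 0.9394 4.9642 10.1920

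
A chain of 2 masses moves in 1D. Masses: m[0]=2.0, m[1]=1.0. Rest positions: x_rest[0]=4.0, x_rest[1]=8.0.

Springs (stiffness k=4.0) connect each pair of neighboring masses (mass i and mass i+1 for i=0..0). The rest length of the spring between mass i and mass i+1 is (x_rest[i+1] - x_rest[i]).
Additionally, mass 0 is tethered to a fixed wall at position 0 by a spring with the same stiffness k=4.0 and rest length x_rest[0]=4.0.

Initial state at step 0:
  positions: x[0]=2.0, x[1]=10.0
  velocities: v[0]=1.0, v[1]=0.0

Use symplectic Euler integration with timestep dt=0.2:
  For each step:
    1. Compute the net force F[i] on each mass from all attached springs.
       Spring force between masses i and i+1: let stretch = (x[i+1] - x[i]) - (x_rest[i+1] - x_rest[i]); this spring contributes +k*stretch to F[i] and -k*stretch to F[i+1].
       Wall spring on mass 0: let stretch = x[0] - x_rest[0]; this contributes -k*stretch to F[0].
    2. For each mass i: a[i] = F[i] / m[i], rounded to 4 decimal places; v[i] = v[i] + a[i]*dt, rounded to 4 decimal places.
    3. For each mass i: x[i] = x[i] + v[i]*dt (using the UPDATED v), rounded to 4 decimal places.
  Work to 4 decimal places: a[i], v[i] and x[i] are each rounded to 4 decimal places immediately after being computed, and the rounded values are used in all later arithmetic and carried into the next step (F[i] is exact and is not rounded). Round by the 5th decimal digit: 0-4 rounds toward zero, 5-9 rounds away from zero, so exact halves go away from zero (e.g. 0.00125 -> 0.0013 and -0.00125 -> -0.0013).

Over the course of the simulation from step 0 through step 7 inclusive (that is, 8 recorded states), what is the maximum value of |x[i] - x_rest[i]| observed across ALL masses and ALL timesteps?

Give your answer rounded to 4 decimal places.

Step 0: x=[2.0000 10.0000] v=[1.0000 0.0000]
Step 1: x=[2.6800 9.3600] v=[3.4000 -3.2000]
Step 2: x=[3.6800 8.2912] v=[5.0000 -5.3440]
Step 3: x=[4.7545 7.1246] v=[5.3725 -5.8330]
Step 4: x=[5.6382 6.2188] v=[4.4187 -4.5291]
Step 5: x=[6.1173 5.8601] v=[2.3957 -1.7936]
Step 6: x=[6.0865 6.1825] v=[-0.1541 1.6122]
Step 7: x=[5.5764 7.1296] v=[-2.5503 4.7354]
Max displacement = 2.1399

Answer: 2.1399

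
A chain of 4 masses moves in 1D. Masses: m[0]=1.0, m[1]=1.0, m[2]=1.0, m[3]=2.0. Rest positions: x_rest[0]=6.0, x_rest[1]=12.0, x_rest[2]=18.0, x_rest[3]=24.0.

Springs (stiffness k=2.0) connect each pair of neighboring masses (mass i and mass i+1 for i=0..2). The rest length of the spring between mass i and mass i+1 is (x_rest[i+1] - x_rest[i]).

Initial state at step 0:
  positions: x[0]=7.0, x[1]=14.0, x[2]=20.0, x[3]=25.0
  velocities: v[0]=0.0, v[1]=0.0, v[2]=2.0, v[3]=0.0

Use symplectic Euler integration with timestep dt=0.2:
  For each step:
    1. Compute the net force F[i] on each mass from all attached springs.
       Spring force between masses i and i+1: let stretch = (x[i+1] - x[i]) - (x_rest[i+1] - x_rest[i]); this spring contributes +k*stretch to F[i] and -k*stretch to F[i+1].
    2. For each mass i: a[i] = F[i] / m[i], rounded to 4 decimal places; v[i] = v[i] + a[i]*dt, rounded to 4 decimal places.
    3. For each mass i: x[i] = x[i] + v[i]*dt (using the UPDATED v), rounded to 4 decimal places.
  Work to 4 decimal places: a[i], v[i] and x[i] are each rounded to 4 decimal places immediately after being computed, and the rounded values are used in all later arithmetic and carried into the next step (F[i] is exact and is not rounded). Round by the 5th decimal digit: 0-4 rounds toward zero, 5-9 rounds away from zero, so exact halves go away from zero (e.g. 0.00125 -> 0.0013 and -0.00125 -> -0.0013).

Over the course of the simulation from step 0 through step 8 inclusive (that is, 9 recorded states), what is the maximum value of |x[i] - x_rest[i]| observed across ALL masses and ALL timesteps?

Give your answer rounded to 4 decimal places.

Step 0: x=[7.0000 14.0000 20.0000 25.0000] v=[0.0000 0.0000 2.0000 0.0000]
Step 1: x=[7.0800 13.9200 20.3200 25.0400] v=[0.4000 -0.4000 1.6000 0.2000]
Step 2: x=[7.2272 13.8048 20.5056 25.1312] v=[0.7360 -0.5760 0.9280 0.4560]
Step 3: x=[7.4206 13.6995 20.5252 25.2774] v=[0.9670 -0.5267 0.0979 0.7309]
Step 4: x=[7.6363 13.6379 20.3789 25.4735] v=[1.0786 -0.3080 -0.7315 0.9805]
Step 5: x=[7.8521 13.6355 20.1009 25.7058] v=[1.0792 -0.0122 -1.3901 1.1616]
Step 6: x=[8.0506 13.6876 19.7540 25.9539] v=[0.9926 0.2606 -1.7343 1.2406]
Step 7: x=[8.2201 13.7741 19.4178 26.1940] v=[0.8474 0.4324 -1.6809 1.2006]
Step 8: x=[8.3539 13.8678 19.1722 26.4031] v=[0.6690 0.4683 -1.2279 1.0454]
Max displacement = 2.5252

Answer: 2.5252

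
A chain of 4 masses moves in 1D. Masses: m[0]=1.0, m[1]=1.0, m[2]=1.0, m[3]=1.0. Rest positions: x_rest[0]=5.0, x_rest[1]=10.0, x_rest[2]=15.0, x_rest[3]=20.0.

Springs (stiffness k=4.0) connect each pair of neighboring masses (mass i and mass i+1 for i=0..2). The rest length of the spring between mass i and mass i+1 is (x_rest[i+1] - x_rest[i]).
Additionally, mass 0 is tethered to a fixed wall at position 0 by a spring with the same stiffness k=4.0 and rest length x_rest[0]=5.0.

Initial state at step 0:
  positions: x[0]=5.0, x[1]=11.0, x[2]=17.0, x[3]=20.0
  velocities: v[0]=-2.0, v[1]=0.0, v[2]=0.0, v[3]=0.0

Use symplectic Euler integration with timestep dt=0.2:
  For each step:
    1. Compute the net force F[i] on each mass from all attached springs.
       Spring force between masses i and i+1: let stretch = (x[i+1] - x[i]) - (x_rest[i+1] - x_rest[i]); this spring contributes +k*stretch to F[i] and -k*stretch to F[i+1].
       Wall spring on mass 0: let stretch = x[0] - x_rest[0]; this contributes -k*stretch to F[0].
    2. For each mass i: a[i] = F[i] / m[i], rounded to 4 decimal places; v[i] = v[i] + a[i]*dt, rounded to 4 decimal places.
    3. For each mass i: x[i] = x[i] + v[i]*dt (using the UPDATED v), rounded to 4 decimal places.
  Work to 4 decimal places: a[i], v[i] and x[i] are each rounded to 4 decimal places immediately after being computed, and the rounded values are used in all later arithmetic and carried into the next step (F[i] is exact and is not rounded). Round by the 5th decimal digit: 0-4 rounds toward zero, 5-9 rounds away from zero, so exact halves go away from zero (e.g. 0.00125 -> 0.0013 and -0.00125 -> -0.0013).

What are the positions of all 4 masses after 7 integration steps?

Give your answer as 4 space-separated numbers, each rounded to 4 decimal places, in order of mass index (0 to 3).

Step 0: x=[5.0000 11.0000 17.0000 20.0000] v=[-2.0000 0.0000 0.0000 0.0000]
Step 1: x=[4.7600 11.0000 16.5200 20.3200] v=[-1.2000 0.0000 -2.4000 1.6000]
Step 2: x=[4.7568 10.8848 15.7648 20.8320] v=[-0.0160 -0.5760 -3.7760 2.5600]
Step 3: x=[4.9730 10.5699 15.0396 21.3332] v=[1.0810 -1.5744 -3.6262 2.5062]
Step 4: x=[5.2890 10.0747 14.6062 21.6275] v=[1.5801 -2.4762 -2.1671 1.4713]
Step 5: x=[5.5245 9.5388 14.5711 21.5984] v=[1.1775 -2.6796 -0.1753 -0.1457]
Step 6: x=[5.5184 9.1658 14.8552 21.2449] v=[-0.0307 -1.8652 1.4207 -1.7675]
Step 7: x=[5.2129 9.1195 15.2514 20.6690] v=[-1.5275 -0.2316 1.9809 -2.8793]

Answer: 5.2129 9.1195 15.2514 20.6690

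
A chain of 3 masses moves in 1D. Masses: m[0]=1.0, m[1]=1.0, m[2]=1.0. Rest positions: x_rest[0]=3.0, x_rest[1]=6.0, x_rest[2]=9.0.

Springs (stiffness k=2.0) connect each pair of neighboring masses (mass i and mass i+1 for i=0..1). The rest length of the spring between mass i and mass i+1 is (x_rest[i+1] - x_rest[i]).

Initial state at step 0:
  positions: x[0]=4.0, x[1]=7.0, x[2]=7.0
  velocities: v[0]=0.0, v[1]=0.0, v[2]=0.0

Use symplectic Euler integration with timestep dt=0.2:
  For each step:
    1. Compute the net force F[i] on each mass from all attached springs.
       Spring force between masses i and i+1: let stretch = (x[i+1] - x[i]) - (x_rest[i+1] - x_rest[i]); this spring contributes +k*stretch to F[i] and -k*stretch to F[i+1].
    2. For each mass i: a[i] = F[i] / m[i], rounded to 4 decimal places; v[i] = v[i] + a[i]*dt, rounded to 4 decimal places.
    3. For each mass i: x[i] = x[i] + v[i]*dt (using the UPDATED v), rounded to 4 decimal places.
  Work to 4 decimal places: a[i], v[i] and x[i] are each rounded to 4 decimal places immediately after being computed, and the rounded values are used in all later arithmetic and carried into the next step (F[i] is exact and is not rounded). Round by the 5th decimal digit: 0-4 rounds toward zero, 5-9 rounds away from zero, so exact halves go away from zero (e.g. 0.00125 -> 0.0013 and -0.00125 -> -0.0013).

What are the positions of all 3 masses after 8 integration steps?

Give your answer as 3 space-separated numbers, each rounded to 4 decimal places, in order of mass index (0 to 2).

Step 0: x=[4.0000 7.0000 7.0000] v=[0.0000 0.0000 0.0000]
Step 1: x=[4.0000 6.7600 7.2400] v=[0.0000 -1.2000 1.2000]
Step 2: x=[3.9808 6.3376 7.6816] v=[-0.0960 -2.1120 2.2080]
Step 3: x=[3.9101 5.8342 8.2557] v=[-0.3533 -2.5171 2.8704]
Step 4: x=[3.7534 5.3706 8.8761] v=[-0.7837 -2.3181 3.1018]
Step 5: x=[3.4860 5.0580 9.4560] v=[-1.3368 -1.5628 2.8996]
Step 6: x=[3.1044 4.9715 9.9241] v=[-1.9080 -0.4324 2.3404]
Step 7: x=[2.6322 5.1319 10.2360] v=[-2.3612 0.8018 1.5594]
Step 8: x=[2.1199 5.5006 10.3796] v=[-2.5613 1.8436 0.7178]

Answer: 2.1199 5.5006 10.3796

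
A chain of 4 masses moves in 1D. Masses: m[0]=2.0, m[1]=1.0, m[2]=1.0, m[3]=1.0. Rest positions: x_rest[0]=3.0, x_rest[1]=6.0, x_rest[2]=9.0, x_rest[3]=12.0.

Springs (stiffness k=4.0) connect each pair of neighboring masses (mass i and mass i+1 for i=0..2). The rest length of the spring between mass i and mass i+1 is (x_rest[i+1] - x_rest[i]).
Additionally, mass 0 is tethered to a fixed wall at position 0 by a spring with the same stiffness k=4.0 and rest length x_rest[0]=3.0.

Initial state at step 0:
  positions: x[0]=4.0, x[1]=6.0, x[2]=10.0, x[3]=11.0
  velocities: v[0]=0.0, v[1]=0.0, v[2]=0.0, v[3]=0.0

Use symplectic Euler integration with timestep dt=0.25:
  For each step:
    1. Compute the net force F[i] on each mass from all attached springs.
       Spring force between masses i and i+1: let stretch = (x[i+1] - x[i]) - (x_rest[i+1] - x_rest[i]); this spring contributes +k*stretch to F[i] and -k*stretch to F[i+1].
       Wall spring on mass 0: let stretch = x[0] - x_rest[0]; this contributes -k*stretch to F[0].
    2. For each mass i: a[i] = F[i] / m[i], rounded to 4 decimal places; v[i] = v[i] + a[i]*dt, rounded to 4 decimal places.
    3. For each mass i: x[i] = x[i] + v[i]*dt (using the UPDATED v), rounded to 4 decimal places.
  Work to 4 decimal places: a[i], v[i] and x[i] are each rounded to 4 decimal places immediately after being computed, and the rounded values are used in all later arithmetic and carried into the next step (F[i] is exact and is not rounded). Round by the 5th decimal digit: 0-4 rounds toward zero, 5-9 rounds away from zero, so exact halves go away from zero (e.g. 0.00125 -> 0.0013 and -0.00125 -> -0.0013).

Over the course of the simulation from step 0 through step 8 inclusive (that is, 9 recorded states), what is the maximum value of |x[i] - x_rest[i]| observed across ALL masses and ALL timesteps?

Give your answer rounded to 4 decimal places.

Step 0: x=[4.0000 6.0000 10.0000 11.0000] v=[0.0000 0.0000 0.0000 0.0000]
Step 1: x=[3.7500 6.5000 9.2500 11.5000] v=[-1.0000 2.0000 -3.0000 2.0000]
Step 2: x=[3.3750 7.0000 8.3750 12.1875] v=[-1.5000 2.0000 -3.5000 2.7500]
Step 3: x=[3.0313 6.9375 8.1094 12.6719] v=[-1.3750 -0.2500 -1.0625 1.9375]
Step 4: x=[2.7969 6.1914 8.6914 12.7657] v=[-0.9376 -2.9843 2.3281 0.3750]
Step 5: x=[2.6372 5.2217 9.6670 12.5909] v=[-0.6388 -3.8788 3.9024 -0.6993]
Step 6: x=[2.4709 4.7172 10.2623 12.4351] v=[-0.6652 -2.0180 2.3810 -0.6232]
Step 7: x=[2.2765 5.0374 10.0145 12.4861] v=[-0.7775 1.2808 -0.9913 0.2040]
Step 8: x=[2.1427 5.9117 9.1403 12.6692] v=[-0.5353 3.4970 -3.4968 0.7324]
Max displacement = 1.2828

Answer: 1.2828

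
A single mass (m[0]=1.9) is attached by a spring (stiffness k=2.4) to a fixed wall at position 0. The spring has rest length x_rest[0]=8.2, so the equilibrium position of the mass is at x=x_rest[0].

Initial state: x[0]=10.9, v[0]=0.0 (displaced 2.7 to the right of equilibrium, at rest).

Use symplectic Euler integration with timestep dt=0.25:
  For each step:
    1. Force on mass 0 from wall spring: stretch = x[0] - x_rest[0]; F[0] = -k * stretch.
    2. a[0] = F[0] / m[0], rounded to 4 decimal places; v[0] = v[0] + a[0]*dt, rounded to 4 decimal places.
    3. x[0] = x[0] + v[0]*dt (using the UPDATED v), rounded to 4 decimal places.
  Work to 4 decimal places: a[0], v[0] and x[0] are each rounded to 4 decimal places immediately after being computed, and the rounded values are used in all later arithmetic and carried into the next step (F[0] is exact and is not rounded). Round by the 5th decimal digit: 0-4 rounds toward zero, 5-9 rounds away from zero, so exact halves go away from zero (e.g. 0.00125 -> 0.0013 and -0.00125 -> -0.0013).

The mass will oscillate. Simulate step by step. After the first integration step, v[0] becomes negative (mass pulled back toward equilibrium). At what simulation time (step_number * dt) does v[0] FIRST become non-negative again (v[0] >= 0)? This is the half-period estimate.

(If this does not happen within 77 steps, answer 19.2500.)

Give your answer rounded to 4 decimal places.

Answer: 3.0000

Derivation:
Step 0: x=[10.9000] v=[0.0000]
Step 1: x=[10.6869] v=[-0.8526]
Step 2: x=[10.2774] v=[-1.6379]
Step 3: x=[9.7039] v=[-2.2939]
Step 4: x=[9.0117] v=[-2.7688]
Step 5: x=[8.2554] v=[-3.0251]
Step 6: x=[7.4948] v=[-3.0426]
Step 7: x=[6.7898] v=[-2.8199]
Step 8: x=[6.1962] v=[-2.3746]
Step 9: x=[5.7608] v=[-1.7418]
Step 10: x=[5.5179] v=[-0.9715]
Step 11: x=[5.4868] v=[-0.1245]
Step 12: x=[5.6699] v=[0.7323]
First v>=0 after going negative at step 12, time=3.0000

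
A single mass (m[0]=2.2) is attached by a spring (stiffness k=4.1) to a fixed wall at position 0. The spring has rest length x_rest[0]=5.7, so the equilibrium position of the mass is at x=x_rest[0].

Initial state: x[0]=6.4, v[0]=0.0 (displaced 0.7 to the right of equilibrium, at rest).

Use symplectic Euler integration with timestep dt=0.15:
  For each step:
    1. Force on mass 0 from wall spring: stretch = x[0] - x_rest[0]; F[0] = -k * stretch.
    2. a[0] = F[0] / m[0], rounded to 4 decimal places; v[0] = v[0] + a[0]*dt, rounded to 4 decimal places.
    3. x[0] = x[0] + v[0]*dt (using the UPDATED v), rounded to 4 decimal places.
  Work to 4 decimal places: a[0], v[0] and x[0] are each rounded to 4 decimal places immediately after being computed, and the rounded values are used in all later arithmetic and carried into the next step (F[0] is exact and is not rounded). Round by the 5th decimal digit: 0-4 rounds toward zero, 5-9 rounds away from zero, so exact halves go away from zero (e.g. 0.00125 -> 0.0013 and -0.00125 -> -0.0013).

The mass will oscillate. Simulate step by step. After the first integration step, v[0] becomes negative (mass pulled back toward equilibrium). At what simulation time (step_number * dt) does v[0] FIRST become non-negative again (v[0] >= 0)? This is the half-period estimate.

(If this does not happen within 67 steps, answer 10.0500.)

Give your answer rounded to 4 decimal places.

Answer: 2.4000

Derivation:
Step 0: x=[6.4000] v=[0.0000]
Step 1: x=[6.3706] v=[-0.1957]
Step 2: x=[6.3131] v=[-0.3832]
Step 3: x=[6.2299] v=[-0.5546]
Step 4: x=[6.1245] v=[-0.7027]
Step 5: x=[6.0013] v=[-0.8214]
Step 6: x=[5.8655] v=[-0.9056]
Step 7: x=[5.7227] v=[-0.9519]
Step 8: x=[5.5790] v=[-0.9582]
Step 9: x=[5.4403] v=[-0.9244]
Step 10: x=[5.3125] v=[-0.8518]
Step 11: x=[5.2010] v=[-0.7435]
Step 12: x=[5.1104] v=[-0.6040]
Step 13: x=[5.0445] v=[-0.4392]
Step 14: x=[5.0061] v=[-0.2560]
Step 15: x=[4.9968] v=[-0.0620]
Step 16: x=[5.0170] v=[0.1346]
First v>=0 after going negative at step 16, time=2.4000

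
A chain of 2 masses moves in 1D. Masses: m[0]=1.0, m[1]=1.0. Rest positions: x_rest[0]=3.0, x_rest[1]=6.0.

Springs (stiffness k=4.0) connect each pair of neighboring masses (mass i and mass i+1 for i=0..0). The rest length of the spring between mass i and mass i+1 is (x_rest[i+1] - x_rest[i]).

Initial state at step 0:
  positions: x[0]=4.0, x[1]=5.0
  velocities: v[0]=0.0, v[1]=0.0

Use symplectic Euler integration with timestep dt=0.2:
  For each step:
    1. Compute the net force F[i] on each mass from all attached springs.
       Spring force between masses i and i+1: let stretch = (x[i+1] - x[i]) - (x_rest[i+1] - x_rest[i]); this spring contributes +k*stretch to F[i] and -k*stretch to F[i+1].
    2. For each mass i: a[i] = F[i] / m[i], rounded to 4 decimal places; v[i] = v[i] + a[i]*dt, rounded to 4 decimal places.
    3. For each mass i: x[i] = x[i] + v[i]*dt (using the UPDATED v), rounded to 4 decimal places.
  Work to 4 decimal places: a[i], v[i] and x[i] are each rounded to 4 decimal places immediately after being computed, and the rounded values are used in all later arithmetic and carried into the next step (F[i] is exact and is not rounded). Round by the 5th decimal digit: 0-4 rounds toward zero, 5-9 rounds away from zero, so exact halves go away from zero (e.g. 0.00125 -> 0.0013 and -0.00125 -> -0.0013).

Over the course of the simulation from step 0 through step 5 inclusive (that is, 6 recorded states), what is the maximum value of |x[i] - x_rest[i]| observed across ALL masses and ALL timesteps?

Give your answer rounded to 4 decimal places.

Answer: 1.0425

Derivation:
Step 0: x=[4.0000 5.0000] v=[0.0000 0.0000]
Step 1: x=[3.6800 5.3200] v=[-1.6000 1.6000]
Step 2: x=[3.1424 5.8576] v=[-2.6880 2.6880]
Step 3: x=[2.5592 6.4408] v=[-2.9158 2.9158]
Step 4: x=[2.1171 6.8829] v=[-2.2105 2.2105]
Step 5: x=[1.9575 7.0425] v=[-0.7979 0.7979]
Max displacement = 1.0425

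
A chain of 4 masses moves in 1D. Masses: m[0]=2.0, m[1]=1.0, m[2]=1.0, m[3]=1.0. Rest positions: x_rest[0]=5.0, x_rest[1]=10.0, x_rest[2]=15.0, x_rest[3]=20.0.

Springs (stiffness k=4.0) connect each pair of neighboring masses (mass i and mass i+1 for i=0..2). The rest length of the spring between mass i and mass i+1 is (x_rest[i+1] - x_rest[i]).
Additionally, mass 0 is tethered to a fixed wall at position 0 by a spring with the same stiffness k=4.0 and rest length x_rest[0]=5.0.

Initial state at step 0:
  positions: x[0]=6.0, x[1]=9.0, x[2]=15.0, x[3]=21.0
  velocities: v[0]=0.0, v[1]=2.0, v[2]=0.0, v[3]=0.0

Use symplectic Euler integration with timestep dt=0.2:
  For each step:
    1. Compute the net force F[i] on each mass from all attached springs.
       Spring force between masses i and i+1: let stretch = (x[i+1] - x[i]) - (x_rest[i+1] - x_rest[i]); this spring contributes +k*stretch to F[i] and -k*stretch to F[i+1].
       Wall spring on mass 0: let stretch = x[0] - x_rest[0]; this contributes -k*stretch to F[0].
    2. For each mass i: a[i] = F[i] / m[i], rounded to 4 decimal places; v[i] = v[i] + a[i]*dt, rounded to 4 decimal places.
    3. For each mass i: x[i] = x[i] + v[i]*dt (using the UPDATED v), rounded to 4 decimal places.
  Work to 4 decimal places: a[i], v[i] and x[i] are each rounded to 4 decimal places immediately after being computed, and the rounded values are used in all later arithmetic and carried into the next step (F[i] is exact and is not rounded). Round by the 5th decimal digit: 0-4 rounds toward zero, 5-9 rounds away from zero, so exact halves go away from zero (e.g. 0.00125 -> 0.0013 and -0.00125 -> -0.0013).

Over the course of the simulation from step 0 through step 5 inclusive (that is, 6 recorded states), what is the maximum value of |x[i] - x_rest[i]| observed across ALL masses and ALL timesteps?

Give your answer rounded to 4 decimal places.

Answer: 2.0868

Derivation:
Step 0: x=[6.0000 9.0000 15.0000 21.0000] v=[0.0000 2.0000 0.0000 0.0000]
Step 1: x=[5.7600 9.8800 15.0000 20.8400] v=[-1.2000 4.4000 0.0000 -0.8000]
Step 2: x=[5.3888 10.9200 15.1152 20.5456] v=[-1.8560 5.2000 0.5760 -1.4720]
Step 3: x=[5.0290 11.7462 15.4280 20.1823] v=[-1.7990 4.1312 1.5642 -1.8163]
Step 4: x=[4.8043 12.0868 15.9124 19.8584] v=[-1.1237 1.7029 2.4222 -1.6197]
Step 5: x=[4.7778 11.8743 16.4161 19.7031] v=[-0.1324 -1.0626 2.5185 -0.7765]
Max displacement = 2.0868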